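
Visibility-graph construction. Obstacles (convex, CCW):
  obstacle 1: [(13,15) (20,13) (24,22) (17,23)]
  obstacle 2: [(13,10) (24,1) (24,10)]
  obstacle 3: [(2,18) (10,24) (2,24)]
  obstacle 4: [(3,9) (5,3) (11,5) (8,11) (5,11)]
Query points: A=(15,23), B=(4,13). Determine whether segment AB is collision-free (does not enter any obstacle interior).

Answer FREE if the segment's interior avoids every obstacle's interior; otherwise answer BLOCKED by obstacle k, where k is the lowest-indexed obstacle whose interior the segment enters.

FREE

Obstacle 1 [(13,15) (20,13) (24,22) (17,23)]:
  edge (13,15)–(20,13): clear
  edge (20,13)–(24,22): clear
  edge (24,22)–(17,23): clear
  edge (17,23)–(13,15): clear
  midpoint (19/2,18) outside
  → clear
Obstacle 2 [(13,10) (24,1) (24,10)]:
  edge (13,10)–(24,1): clear
  edge (24,1)–(24,10): clear
  edge (24,10)–(13,10): clear
  midpoint (19/2,18) outside
  → clear
Obstacle 3 [(2,18) (10,24) (2,24)]:
  edge (2,18)–(10,24): clear
  edge (10,24)–(2,24): clear
  edge (2,24)–(2,18): clear
  midpoint (19/2,18) outside
  → clear
Obstacle 4 [(3,9) (5,3) (11,5) (8,11) (5,11)]:
  edge (3,9)–(5,3): clear
  edge (5,3)–(11,5): clear
  edge (11,5)–(8,11): clear
  edge (8,11)–(5,11): clear
  edge (5,11)–(3,9): clear
  midpoint (19/2,18) outside
  → clear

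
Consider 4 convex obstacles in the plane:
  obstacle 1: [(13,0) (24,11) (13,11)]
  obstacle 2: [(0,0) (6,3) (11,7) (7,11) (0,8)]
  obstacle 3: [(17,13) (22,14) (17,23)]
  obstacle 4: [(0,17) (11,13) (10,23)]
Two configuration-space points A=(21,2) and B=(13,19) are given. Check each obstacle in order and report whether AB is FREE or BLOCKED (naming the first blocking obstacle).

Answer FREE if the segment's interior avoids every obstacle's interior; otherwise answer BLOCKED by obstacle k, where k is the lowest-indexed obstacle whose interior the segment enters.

Obstacle 1 [(13,0) (24,11) (13,11)]:
  edge (13,0)–(24,11): crosses AB
  edge (24,11)–(13,11): crosses AB
  edge (13,11)–(13,0): clear
  → BLOCKED
Obstacle 2 [(0,0) (6,3) (11,7) (7,11) (0,8)]:
  edge (0,0)–(6,3): clear
  edge (6,3)–(11,7): clear
  edge (11,7)–(7,11): clear
  edge (7,11)–(0,8): clear
  edge (0,8)–(0,0): clear
  midpoint (17,21/2) outside
  → clear
Obstacle 3 [(17,13) (22,14) (17,23)]:
  edge (17,13)–(22,14): clear
  edge (22,14)–(17,23): clear
  edge (17,23)–(17,13): clear
  midpoint (17,21/2) outside
  → clear
Obstacle 4 [(0,17) (11,13) (10,23)]:
  edge (0,17)–(11,13): clear
  edge (11,13)–(10,23): clear
  edge (10,23)–(0,17): clear
  midpoint (17,21/2) outside
  → clear

BLOCKED by obstacle 1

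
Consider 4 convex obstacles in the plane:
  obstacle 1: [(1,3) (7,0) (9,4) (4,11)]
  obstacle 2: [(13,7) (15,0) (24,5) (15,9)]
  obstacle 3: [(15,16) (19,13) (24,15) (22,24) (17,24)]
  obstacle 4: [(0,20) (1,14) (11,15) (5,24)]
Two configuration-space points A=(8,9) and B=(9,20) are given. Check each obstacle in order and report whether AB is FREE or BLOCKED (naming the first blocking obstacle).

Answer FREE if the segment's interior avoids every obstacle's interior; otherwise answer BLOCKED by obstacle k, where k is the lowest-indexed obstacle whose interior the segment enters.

Obstacle 1 [(1,3) (7,0) (9,4) (4,11)]:
  edge (1,3)–(7,0): clear
  edge (7,0)–(9,4): clear
  edge (9,4)–(4,11): clear
  edge (4,11)–(1,3): clear
  midpoint (17/2,29/2) outside
  → clear
Obstacle 2 [(13,7) (15,0) (24,5) (15,9)]:
  edge (13,7)–(15,0): clear
  edge (15,0)–(24,5): clear
  edge (24,5)–(15,9): clear
  edge (15,9)–(13,7): clear
  midpoint (17/2,29/2) outside
  → clear
Obstacle 3 [(15,16) (19,13) (24,15) (22,24) (17,24)]:
  edge (15,16)–(19,13): clear
  edge (19,13)–(24,15): clear
  edge (24,15)–(22,24): clear
  edge (22,24)–(17,24): clear
  edge (17,24)–(15,16): clear
  midpoint (17/2,29/2) outside
  → clear
Obstacle 4 [(0,20) (1,14) (11,15) (5,24)]:
  edge (0,20)–(1,14): clear
  edge (1,14)–(11,15): crosses AB
  edge (11,15)–(5,24): crosses AB
  edge (5,24)–(0,20): clear
  → BLOCKED

BLOCKED by obstacle 4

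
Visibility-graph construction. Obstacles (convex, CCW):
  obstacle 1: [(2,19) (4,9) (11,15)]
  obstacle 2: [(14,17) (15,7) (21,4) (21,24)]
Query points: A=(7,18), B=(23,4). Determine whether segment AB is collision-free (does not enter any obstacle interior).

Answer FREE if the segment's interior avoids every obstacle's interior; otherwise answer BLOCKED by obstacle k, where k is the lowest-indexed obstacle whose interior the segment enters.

BLOCKED by obstacle 1

Obstacle 1 [(2,19) (4,9) (11,15)]:
  edge (2,19)–(4,9): clear
  edge (4,9)–(11,15): crosses AB
  edge (11,15)–(2,19): crosses AB
  → BLOCKED
Obstacle 2 [(14,17) (15,7) (21,4) (21,24)]:
  edge (14,17)–(15,7): crosses AB
  edge (15,7)–(21,4): clear
  edge (21,4)–(21,24): crosses AB
  edge (21,24)–(14,17): clear
  → BLOCKED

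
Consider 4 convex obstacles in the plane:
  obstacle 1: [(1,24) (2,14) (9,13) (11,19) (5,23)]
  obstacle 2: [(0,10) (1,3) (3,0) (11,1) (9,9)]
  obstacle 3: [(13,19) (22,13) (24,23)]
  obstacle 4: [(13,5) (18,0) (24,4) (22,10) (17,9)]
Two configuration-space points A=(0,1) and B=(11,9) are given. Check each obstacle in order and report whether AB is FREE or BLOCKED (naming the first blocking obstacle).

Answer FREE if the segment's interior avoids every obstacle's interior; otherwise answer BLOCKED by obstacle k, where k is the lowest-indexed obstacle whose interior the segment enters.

Obstacle 1 [(1,24) (2,14) (9,13) (11,19) (5,23)]:
  edge (1,24)–(2,14): clear
  edge (2,14)–(9,13): clear
  edge (9,13)–(11,19): clear
  edge (11,19)–(5,23): clear
  edge (5,23)–(1,24): clear
  midpoint (11/2,5) outside
  → clear
Obstacle 2 [(0,10) (1,3) (3,0) (11,1) (9,9)]:
  edge (0,10)–(1,3): clear
  edge (1,3)–(3,0): crosses AB
  edge (3,0)–(11,1): clear
  edge (11,1)–(9,9): crosses AB
  edge (9,9)–(0,10): clear
  → BLOCKED
Obstacle 3 [(13,19) (22,13) (24,23)]:
  edge (13,19)–(22,13): clear
  edge (22,13)–(24,23): clear
  edge (24,23)–(13,19): clear
  midpoint (11/2,5) outside
  → clear
Obstacle 4 [(13,5) (18,0) (24,4) (22,10) (17,9)]:
  edge (13,5)–(18,0): clear
  edge (18,0)–(24,4): clear
  edge (24,4)–(22,10): clear
  edge (22,10)–(17,9): clear
  edge (17,9)–(13,5): clear
  midpoint (11/2,5) outside
  → clear

BLOCKED by obstacle 2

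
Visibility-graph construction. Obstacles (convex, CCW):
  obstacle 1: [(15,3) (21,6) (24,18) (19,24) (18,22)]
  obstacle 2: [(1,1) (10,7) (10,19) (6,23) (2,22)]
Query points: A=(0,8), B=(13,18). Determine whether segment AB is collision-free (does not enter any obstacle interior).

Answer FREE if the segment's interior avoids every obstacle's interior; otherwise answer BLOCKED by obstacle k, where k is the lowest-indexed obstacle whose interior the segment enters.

BLOCKED by obstacle 2

Obstacle 1 [(15,3) (21,6) (24,18) (19,24) (18,22)]:
  edge (15,3)–(21,6): clear
  edge (21,6)–(24,18): clear
  edge (24,18)–(19,24): clear
  edge (19,24)–(18,22): clear
  edge (18,22)–(15,3): clear
  midpoint (13/2,13) outside
  → clear
Obstacle 2 [(1,1) (10,7) (10,19) (6,23) (2,22)]:
  edge (1,1)–(10,7): clear
  edge (10,7)–(10,19): crosses AB
  edge (10,19)–(6,23): clear
  edge (6,23)–(2,22): clear
  edge (2,22)–(1,1): crosses AB
  → BLOCKED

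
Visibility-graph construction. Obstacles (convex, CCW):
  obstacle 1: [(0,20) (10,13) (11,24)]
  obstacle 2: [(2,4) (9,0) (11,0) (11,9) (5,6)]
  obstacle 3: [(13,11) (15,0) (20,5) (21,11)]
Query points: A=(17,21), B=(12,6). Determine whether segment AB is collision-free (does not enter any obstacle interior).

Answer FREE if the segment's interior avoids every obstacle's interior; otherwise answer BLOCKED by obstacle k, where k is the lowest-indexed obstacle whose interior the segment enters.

BLOCKED by obstacle 3

Obstacle 1 [(0,20) (10,13) (11,24)]:
  edge (0,20)–(10,13): clear
  edge (10,13)–(11,24): clear
  edge (11,24)–(0,20): clear
  midpoint (29/2,27/2) outside
  → clear
Obstacle 2 [(2,4) (9,0) (11,0) (11,9) (5,6)]:
  edge (2,4)–(9,0): clear
  edge (9,0)–(11,0): clear
  edge (11,0)–(11,9): clear
  edge (11,9)–(5,6): clear
  edge (5,6)–(2,4): clear
  midpoint (29/2,27/2) outside
  → clear
Obstacle 3 [(13,11) (15,0) (20,5) (21,11)]:
  edge (13,11)–(15,0): crosses AB
  edge (15,0)–(20,5): clear
  edge (20,5)–(21,11): clear
  edge (21,11)–(13,11): crosses AB
  → BLOCKED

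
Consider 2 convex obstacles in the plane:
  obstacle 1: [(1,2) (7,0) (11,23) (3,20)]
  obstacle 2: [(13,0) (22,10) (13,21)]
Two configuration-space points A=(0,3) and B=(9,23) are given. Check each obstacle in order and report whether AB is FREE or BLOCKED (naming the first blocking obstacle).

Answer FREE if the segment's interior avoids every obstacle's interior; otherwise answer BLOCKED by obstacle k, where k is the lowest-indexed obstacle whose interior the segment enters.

Obstacle 1 [(1,2) (7,0) (11,23) (3,20)]:
  edge (1,2)–(7,0): clear
  edge (7,0)–(11,23): clear
  edge (11,23)–(3,20): crosses AB
  edge (3,20)–(1,2): crosses AB
  → BLOCKED
Obstacle 2 [(13,0) (22,10) (13,21)]:
  edge (13,0)–(22,10): clear
  edge (22,10)–(13,21): clear
  edge (13,21)–(13,0): clear
  midpoint (9/2,13) outside
  → clear

BLOCKED by obstacle 1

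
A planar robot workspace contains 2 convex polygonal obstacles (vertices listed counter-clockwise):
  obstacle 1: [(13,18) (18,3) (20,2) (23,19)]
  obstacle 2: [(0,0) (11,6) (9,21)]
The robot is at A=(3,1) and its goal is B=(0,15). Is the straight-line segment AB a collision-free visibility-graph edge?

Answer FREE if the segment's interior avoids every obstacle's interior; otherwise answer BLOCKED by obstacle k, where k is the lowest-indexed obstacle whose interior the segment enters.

Obstacle 1 [(13,18) (18,3) (20,2) (23,19)]:
  edge (13,18)–(18,3): clear
  edge (18,3)–(20,2): clear
  edge (20,2)–(23,19): clear
  edge (23,19)–(13,18): clear
  midpoint (3/2,8) outside
  → clear
Obstacle 2 [(0,0) (11,6) (9,21)]:
  edge (0,0)–(11,6): crosses AB
  edge (11,6)–(9,21): clear
  edge (9,21)–(0,0): crosses AB
  → BLOCKED

BLOCKED by obstacle 2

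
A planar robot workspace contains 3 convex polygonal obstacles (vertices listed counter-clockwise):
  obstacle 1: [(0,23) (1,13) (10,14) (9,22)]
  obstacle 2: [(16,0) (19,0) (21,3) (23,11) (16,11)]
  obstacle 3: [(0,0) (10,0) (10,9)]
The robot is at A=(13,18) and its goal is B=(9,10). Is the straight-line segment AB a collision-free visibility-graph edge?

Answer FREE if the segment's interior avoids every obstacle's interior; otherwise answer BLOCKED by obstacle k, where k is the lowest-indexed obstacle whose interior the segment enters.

Obstacle 1 [(0,23) (1,13) (10,14) (9,22)]:
  edge (0,23)–(1,13): clear
  edge (1,13)–(10,14): clear
  edge (10,14)–(9,22): clear
  edge (9,22)–(0,23): clear
  midpoint (11,14) outside
  → clear
Obstacle 2 [(16,0) (19,0) (21,3) (23,11) (16,11)]:
  edge (16,0)–(19,0): clear
  edge (19,0)–(21,3): clear
  edge (21,3)–(23,11): clear
  edge (23,11)–(16,11): clear
  edge (16,11)–(16,0): clear
  midpoint (11,14) outside
  → clear
Obstacle 3 [(0,0) (10,0) (10,9)]:
  edge (0,0)–(10,0): clear
  edge (10,0)–(10,9): clear
  edge (10,9)–(0,0): clear
  midpoint (11,14) outside
  → clear

FREE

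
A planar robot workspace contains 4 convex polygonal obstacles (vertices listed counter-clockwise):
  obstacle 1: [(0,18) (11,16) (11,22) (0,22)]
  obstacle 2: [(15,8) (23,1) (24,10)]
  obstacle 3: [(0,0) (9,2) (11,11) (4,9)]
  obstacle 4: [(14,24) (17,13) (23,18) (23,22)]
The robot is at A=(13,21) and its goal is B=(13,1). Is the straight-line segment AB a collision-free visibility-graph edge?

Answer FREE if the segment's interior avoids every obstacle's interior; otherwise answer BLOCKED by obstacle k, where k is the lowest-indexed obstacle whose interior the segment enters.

Obstacle 1 [(0,18) (11,16) (11,22) (0,22)]:
  edge (0,18)–(11,16): clear
  edge (11,16)–(11,22): clear
  edge (11,22)–(0,22): clear
  edge (0,22)–(0,18): clear
  midpoint (13,11) outside
  → clear
Obstacle 2 [(15,8) (23,1) (24,10)]:
  edge (15,8)–(23,1): clear
  edge (23,1)–(24,10): clear
  edge (24,10)–(15,8): clear
  midpoint (13,11) outside
  → clear
Obstacle 3 [(0,0) (9,2) (11,11) (4,9)]:
  edge (0,0)–(9,2): clear
  edge (9,2)–(11,11): clear
  edge (11,11)–(4,9): clear
  edge (4,9)–(0,0): clear
  midpoint (13,11) outside
  → clear
Obstacle 4 [(14,24) (17,13) (23,18) (23,22)]:
  edge (14,24)–(17,13): clear
  edge (17,13)–(23,18): clear
  edge (23,18)–(23,22): clear
  edge (23,22)–(14,24): clear
  midpoint (13,11) outside
  → clear

FREE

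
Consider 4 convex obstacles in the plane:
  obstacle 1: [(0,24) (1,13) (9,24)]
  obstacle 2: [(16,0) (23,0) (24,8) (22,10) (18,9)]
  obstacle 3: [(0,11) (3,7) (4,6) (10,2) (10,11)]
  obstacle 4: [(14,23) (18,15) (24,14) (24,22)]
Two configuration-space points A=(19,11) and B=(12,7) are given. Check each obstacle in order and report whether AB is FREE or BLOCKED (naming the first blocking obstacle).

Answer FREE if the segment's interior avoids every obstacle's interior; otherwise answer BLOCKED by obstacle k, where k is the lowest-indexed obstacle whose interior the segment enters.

Obstacle 1 [(0,24) (1,13) (9,24)]:
  edge (0,24)–(1,13): clear
  edge (1,13)–(9,24): clear
  edge (9,24)–(0,24): clear
  midpoint (31/2,9) outside
  → clear
Obstacle 2 [(16,0) (23,0) (24,8) (22,10) (18,9)]:
  edge (16,0)–(23,0): clear
  edge (23,0)–(24,8): clear
  edge (24,8)–(22,10): clear
  edge (22,10)–(18,9): clear
  edge (18,9)–(16,0): clear
  midpoint (31/2,9) outside
  → clear
Obstacle 3 [(0,11) (3,7) (4,6) (10,2) (10,11)]:
  edge (0,11)–(3,7): clear
  edge (3,7)–(4,6): clear
  edge (4,6)–(10,2): clear
  edge (10,2)–(10,11): clear
  edge (10,11)–(0,11): clear
  midpoint (31/2,9) outside
  → clear
Obstacle 4 [(14,23) (18,15) (24,14) (24,22)]:
  edge (14,23)–(18,15): clear
  edge (18,15)–(24,14): clear
  edge (24,14)–(24,22): clear
  edge (24,22)–(14,23): clear
  midpoint (31/2,9) outside
  → clear

FREE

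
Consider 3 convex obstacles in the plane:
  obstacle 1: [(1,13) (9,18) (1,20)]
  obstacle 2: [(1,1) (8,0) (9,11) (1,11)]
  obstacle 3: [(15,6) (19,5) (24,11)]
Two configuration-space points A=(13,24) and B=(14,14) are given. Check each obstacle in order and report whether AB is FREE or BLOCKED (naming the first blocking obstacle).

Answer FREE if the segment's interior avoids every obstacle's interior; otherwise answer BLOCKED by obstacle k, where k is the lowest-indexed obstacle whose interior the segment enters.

FREE

Obstacle 1 [(1,13) (9,18) (1,20)]:
  edge (1,13)–(9,18): clear
  edge (9,18)–(1,20): clear
  edge (1,20)–(1,13): clear
  midpoint (27/2,19) outside
  → clear
Obstacle 2 [(1,1) (8,0) (9,11) (1,11)]:
  edge (1,1)–(8,0): clear
  edge (8,0)–(9,11): clear
  edge (9,11)–(1,11): clear
  edge (1,11)–(1,1): clear
  midpoint (27/2,19) outside
  → clear
Obstacle 3 [(15,6) (19,5) (24,11)]:
  edge (15,6)–(19,5): clear
  edge (19,5)–(24,11): clear
  edge (24,11)–(15,6): clear
  midpoint (27/2,19) outside
  → clear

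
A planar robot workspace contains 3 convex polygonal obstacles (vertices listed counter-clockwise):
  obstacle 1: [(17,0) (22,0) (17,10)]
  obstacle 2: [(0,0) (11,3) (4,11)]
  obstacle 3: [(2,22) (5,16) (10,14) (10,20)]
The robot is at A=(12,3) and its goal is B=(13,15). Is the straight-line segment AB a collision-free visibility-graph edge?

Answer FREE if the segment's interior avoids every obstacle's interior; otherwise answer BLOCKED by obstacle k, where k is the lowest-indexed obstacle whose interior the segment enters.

Obstacle 1 [(17,0) (22,0) (17,10)]:
  edge (17,0)–(22,0): clear
  edge (22,0)–(17,10): clear
  edge (17,10)–(17,0): clear
  midpoint (25/2,9) outside
  → clear
Obstacle 2 [(0,0) (11,3) (4,11)]:
  edge (0,0)–(11,3): clear
  edge (11,3)–(4,11): clear
  edge (4,11)–(0,0): clear
  midpoint (25/2,9) outside
  → clear
Obstacle 3 [(2,22) (5,16) (10,14) (10,20)]:
  edge (2,22)–(5,16): clear
  edge (5,16)–(10,14): clear
  edge (10,14)–(10,20): clear
  edge (10,20)–(2,22): clear
  midpoint (25/2,9) outside
  → clear

FREE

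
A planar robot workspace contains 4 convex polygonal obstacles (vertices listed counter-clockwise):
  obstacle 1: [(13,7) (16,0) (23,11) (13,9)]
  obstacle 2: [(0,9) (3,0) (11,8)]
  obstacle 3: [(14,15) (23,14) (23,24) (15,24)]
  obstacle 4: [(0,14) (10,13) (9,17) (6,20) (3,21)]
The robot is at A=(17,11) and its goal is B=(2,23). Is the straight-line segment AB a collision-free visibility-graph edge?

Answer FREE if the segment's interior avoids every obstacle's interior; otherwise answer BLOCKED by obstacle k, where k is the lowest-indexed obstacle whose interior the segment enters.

BLOCKED by obstacle 4

Obstacle 1 [(13,7) (16,0) (23,11) (13,9)]:
  edge (13,7)–(16,0): clear
  edge (16,0)–(23,11): clear
  edge (23,11)–(13,9): clear
  edge (13,9)–(13,7): clear
  midpoint (19/2,17) outside
  → clear
Obstacle 2 [(0,9) (3,0) (11,8)]:
  edge (0,9)–(3,0): clear
  edge (3,0)–(11,8): clear
  edge (11,8)–(0,9): clear
  midpoint (19/2,17) outside
  → clear
Obstacle 3 [(14,15) (23,14) (23,24) (15,24)]:
  edge (14,15)–(23,14): clear
  edge (23,14)–(23,24): clear
  edge (23,24)–(15,24): clear
  edge (15,24)–(14,15): clear
  midpoint (19/2,17) outside
  → clear
Obstacle 4 [(0,14) (10,13) (9,17) (6,20) (3,21)]:
  edge (0,14)–(10,13): clear
  edge (10,13)–(9,17): clear
  edge (9,17)–(6,20): crosses AB
  edge (6,20)–(3,21): crosses AB
  edge (3,21)–(0,14): clear
  → BLOCKED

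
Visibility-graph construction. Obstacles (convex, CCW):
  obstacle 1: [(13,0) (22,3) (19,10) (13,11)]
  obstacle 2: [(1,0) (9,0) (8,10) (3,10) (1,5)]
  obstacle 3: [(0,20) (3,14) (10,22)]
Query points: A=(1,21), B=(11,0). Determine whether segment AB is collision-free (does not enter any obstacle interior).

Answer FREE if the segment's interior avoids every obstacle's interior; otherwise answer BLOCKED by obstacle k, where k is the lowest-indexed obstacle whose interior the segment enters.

BLOCKED by obstacle 2

Obstacle 1 [(13,0) (22,3) (19,10) (13,11)]:
  edge (13,0)–(22,3): clear
  edge (22,3)–(19,10): clear
  edge (19,10)–(13,11): clear
  edge (13,11)–(13,0): clear
  midpoint (6,21/2) outside
  → clear
Obstacle 2 [(1,0) (9,0) (8,10) (3,10) (1,5)]:
  edge (1,0)–(9,0): clear
  edge (9,0)–(8,10): crosses AB
  edge (8,10)–(3,10): crosses AB
  edge (3,10)–(1,5): clear
  edge (1,5)–(1,0): clear
  → BLOCKED
Obstacle 3 [(0,20) (3,14) (10,22)]:
  edge (0,20)–(3,14): clear
  edge (3,14)–(10,22): crosses AB
  edge (10,22)–(0,20): crosses AB
  → BLOCKED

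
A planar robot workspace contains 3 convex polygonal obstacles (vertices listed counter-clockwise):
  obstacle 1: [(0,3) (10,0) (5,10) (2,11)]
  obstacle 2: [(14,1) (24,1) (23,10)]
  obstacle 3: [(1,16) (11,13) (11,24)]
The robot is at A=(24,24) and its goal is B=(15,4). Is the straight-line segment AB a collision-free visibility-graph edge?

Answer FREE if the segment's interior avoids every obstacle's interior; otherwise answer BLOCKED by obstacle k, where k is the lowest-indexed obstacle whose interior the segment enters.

FREE

Obstacle 1 [(0,3) (10,0) (5,10) (2,11)]:
  edge (0,3)–(10,0): clear
  edge (10,0)–(5,10): clear
  edge (5,10)–(2,11): clear
  edge (2,11)–(0,3): clear
  midpoint (39/2,14) outside
  → clear
Obstacle 2 [(14,1) (24,1) (23,10)]:
  edge (14,1)–(24,1): clear
  edge (24,1)–(23,10): clear
  edge (23,10)–(14,1): clear
  midpoint (39/2,14) outside
  → clear
Obstacle 3 [(1,16) (11,13) (11,24)]:
  edge (1,16)–(11,13): clear
  edge (11,13)–(11,24): clear
  edge (11,24)–(1,16): clear
  midpoint (39/2,14) outside
  → clear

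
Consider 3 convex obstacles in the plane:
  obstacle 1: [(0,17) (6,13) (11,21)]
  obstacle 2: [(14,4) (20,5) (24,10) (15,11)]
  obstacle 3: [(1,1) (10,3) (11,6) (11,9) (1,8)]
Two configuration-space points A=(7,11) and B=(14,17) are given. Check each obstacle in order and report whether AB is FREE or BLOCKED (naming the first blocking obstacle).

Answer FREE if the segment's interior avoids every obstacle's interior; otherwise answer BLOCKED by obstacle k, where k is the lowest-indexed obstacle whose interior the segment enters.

FREE

Obstacle 1 [(0,17) (6,13) (11,21)]:
  edge (0,17)–(6,13): clear
  edge (6,13)–(11,21): clear
  edge (11,21)–(0,17): clear
  midpoint (21/2,14) outside
  → clear
Obstacle 2 [(14,4) (20,5) (24,10) (15,11)]:
  edge (14,4)–(20,5): clear
  edge (20,5)–(24,10): clear
  edge (24,10)–(15,11): clear
  edge (15,11)–(14,4): clear
  midpoint (21/2,14) outside
  → clear
Obstacle 3 [(1,1) (10,3) (11,6) (11,9) (1,8)]:
  edge (1,1)–(10,3): clear
  edge (10,3)–(11,6): clear
  edge (11,6)–(11,9): clear
  edge (11,9)–(1,8): clear
  edge (1,8)–(1,1): clear
  midpoint (21/2,14) outside
  → clear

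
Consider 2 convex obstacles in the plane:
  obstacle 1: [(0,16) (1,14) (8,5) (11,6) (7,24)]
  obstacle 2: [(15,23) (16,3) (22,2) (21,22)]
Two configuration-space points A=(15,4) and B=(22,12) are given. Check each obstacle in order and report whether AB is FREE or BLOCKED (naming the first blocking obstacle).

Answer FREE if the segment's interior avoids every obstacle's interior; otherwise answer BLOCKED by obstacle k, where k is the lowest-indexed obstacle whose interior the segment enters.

Obstacle 1 [(0,16) (1,14) (8,5) (11,6) (7,24)]:
  edge (0,16)–(1,14): clear
  edge (1,14)–(8,5): clear
  edge (8,5)–(11,6): clear
  edge (11,6)–(7,24): clear
  edge (7,24)–(0,16): clear
  midpoint (37/2,8) outside
  → clear
Obstacle 2 [(15,23) (16,3) (22,2) (21,22)]:
  edge (15,23)–(16,3): crosses AB
  edge (16,3)–(22,2): clear
  edge (22,2)–(21,22): crosses AB
  edge (21,22)–(15,23): clear
  → BLOCKED

BLOCKED by obstacle 2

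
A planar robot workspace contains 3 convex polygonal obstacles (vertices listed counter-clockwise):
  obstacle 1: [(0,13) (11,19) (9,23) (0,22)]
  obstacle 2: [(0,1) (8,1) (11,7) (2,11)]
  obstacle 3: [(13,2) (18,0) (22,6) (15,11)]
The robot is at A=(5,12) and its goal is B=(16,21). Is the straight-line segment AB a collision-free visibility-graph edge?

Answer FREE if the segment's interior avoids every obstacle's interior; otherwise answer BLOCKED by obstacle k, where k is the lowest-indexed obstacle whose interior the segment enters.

FREE

Obstacle 1 [(0,13) (11,19) (9,23) (0,22)]:
  edge (0,13)–(11,19): clear
  edge (11,19)–(9,23): clear
  edge (9,23)–(0,22): clear
  edge (0,22)–(0,13): clear
  midpoint (21/2,33/2) outside
  → clear
Obstacle 2 [(0,1) (8,1) (11,7) (2,11)]:
  edge (0,1)–(8,1): clear
  edge (8,1)–(11,7): clear
  edge (11,7)–(2,11): clear
  edge (2,11)–(0,1): clear
  midpoint (21/2,33/2) outside
  → clear
Obstacle 3 [(13,2) (18,0) (22,6) (15,11)]:
  edge (13,2)–(18,0): clear
  edge (18,0)–(22,6): clear
  edge (22,6)–(15,11): clear
  edge (15,11)–(13,2): clear
  midpoint (21/2,33/2) outside
  → clear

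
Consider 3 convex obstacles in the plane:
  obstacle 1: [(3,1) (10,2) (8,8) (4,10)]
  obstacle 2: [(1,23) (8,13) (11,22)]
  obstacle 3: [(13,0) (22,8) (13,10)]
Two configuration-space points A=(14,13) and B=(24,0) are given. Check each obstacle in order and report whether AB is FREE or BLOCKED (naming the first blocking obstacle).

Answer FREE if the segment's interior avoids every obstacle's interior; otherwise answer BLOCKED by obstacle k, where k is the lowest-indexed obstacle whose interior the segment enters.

Obstacle 1 [(3,1) (10,2) (8,8) (4,10)]:
  edge (3,1)–(10,2): clear
  edge (10,2)–(8,8): clear
  edge (8,8)–(4,10): clear
  edge (4,10)–(3,1): clear
  midpoint (19,13/2) outside
  → clear
Obstacle 2 [(1,23) (8,13) (11,22)]:
  edge (1,23)–(8,13): clear
  edge (8,13)–(11,22): clear
  edge (11,22)–(1,23): clear
  midpoint (19,13/2) outside
  → clear
Obstacle 3 [(13,0) (22,8) (13,10)]:
  edge (13,0)–(22,8): crosses AB
  edge (22,8)–(13,10): crosses AB
  edge (13,10)–(13,0): clear
  → BLOCKED

BLOCKED by obstacle 3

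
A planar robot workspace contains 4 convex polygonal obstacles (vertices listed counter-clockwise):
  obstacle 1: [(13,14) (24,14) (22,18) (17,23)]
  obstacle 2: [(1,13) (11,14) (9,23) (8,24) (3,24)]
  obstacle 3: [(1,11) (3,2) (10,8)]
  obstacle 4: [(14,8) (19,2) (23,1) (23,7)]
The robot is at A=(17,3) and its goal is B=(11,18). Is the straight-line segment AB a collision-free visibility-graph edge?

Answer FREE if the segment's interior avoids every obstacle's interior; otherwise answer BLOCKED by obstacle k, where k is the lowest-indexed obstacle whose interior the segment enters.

Obstacle 1 [(13,14) (24,14) (22,18) (17,23)]:
  edge (13,14)–(24,14): clear
  edge (24,14)–(22,18): clear
  edge (22,18)–(17,23): clear
  edge (17,23)–(13,14): clear
  midpoint (14,21/2) outside
  → clear
Obstacle 2 [(1,13) (11,14) (9,23) (8,24) (3,24)]:
  edge (1,13)–(11,14): clear
  edge (11,14)–(9,23): clear
  edge (9,23)–(8,24): clear
  edge (8,24)–(3,24): clear
  edge (3,24)–(1,13): clear
  midpoint (14,21/2) outside
  → clear
Obstacle 3 [(1,11) (3,2) (10,8)]:
  edge (1,11)–(3,2): clear
  edge (3,2)–(10,8): clear
  edge (10,8)–(1,11): clear
  midpoint (14,21/2) outside
  → clear
Obstacle 4 [(14,8) (19,2) (23,1) (23,7)]:
  edge (14,8)–(19,2): crosses AB
  edge (19,2)–(23,1): clear
  edge (23,1)–(23,7): clear
  edge (23,7)–(14,8): crosses AB
  → BLOCKED

BLOCKED by obstacle 4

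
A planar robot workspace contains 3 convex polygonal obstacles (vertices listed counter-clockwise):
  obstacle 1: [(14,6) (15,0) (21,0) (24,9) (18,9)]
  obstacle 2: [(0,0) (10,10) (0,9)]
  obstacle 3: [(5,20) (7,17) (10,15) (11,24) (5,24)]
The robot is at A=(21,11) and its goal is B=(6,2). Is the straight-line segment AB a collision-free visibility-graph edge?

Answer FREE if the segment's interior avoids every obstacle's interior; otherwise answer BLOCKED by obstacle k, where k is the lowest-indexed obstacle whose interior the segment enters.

Obstacle 1 [(14,6) (15,0) (21,0) (24,9) (18,9)]:
  edge (14,6)–(15,0): clear
  edge (15,0)–(21,0): clear
  edge (21,0)–(24,9): clear
  edge (24,9)–(18,9): clear
  edge (18,9)–(14,6): clear
  midpoint (27/2,13/2) outside
  → clear
Obstacle 2 [(0,0) (10,10) (0,9)]:
  edge (0,0)–(10,10): clear
  edge (10,10)–(0,9): clear
  edge (0,9)–(0,0): clear
  midpoint (27/2,13/2) outside
  → clear
Obstacle 3 [(5,20) (7,17) (10,15) (11,24) (5,24)]:
  edge (5,20)–(7,17): clear
  edge (7,17)–(10,15): clear
  edge (10,15)–(11,24): clear
  edge (11,24)–(5,24): clear
  edge (5,24)–(5,20): clear
  midpoint (27/2,13/2) outside
  → clear

FREE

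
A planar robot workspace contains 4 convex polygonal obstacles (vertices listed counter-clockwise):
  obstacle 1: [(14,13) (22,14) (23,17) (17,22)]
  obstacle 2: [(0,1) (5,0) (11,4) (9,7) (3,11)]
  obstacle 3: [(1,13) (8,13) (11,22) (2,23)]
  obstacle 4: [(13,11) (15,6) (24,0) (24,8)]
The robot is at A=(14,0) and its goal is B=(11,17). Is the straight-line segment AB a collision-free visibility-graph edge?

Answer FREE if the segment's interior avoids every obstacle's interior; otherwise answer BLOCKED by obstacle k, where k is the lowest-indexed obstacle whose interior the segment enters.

Obstacle 1 [(14,13) (22,14) (23,17) (17,22)]:
  edge (14,13)–(22,14): clear
  edge (22,14)–(23,17): clear
  edge (23,17)–(17,22): clear
  edge (17,22)–(14,13): clear
  midpoint (25/2,17/2) outside
  → clear
Obstacle 2 [(0,1) (5,0) (11,4) (9,7) (3,11)]:
  edge (0,1)–(5,0): clear
  edge (5,0)–(11,4): clear
  edge (11,4)–(9,7): clear
  edge (9,7)–(3,11): clear
  edge (3,11)–(0,1): clear
  midpoint (25/2,17/2) outside
  → clear
Obstacle 3 [(1,13) (8,13) (11,22) (2,23)]:
  edge (1,13)–(8,13): clear
  edge (8,13)–(11,22): clear
  edge (11,22)–(2,23): clear
  edge (2,23)–(1,13): clear
  midpoint (25/2,17/2) outside
  → clear
Obstacle 4 [(13,11) (15,6) (24,0) (24,8)]:
  edge (13,11)–(15,6): clear
  edge (15,6)–(24,0): clear
  edge (24,0)–(24,8): clear
  edge (24,8)–(13,11): clear
  midpoint (25/2,17/2) outside
  → clear

FREE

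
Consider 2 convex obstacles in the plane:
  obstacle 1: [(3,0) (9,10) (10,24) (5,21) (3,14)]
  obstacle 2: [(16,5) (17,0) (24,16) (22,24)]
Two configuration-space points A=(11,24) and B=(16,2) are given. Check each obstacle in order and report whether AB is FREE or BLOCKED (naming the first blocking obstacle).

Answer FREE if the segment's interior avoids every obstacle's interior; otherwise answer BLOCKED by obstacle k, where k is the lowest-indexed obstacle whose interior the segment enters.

Obstacle 1 [(3,0) (9,10) (10,24) (5,21) (3,14)]:
  edge (3,0)–(9,10): clear
  edge (9,10)–(10,24): clear
  edge (10,24)–(5,21): clear
  edge (5,21)–(3,14): clear
  edge (3,14)–(3,0): clear
  midpoint (27/2,13) outside
  → clear
Obstacle 2 [(16,5) (17,0) (24,16) (22,24)]:
  edge (16,5)–(17,0): clear
  edge (17,0)–(24,16): clear
  edge (24,16)–(22,24): clear
  edge (22,24)–(16,5): clear
  midpoint (27/2,13) outside
  → clear

FREE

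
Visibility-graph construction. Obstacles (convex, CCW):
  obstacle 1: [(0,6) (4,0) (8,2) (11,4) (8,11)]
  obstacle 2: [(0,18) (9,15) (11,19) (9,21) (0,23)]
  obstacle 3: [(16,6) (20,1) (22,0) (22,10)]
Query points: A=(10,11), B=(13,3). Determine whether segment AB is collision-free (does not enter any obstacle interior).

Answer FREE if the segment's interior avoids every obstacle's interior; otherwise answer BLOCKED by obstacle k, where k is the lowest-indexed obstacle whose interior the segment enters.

Obstacle 1 [(0,6) (4,0) (8,2) (11,4) (8,11)]:
  edge (0,6)–(4,0): clear
  edge (4,0)–(8,2): clear
  edge (8,2)–(11,4): clear
  edge (11,4)–(8,11): clear
  edge (8,11)–(0,6): clear
  midpoint (23/2,7) outside
  → clear
Obstacle 2 [(0,18) (9,15) (11,19) (9,21) (0,23)]:
  edge (0,18)–(9,15): clear
  edge (9,15)–(11,19): clear
  edge (11,19)–(9,21): clear
  edge (9,21)–(0,23): clear
  edge (0,23)–(0,18): clear
  midpoint (23/2,7) outside
  → clear
Obstacle 3 [(16,6) (20,1) (22,0) (22,10)]:
  edge (16,6)–(20,1): clear
  edge (20,1)–(22,0): clear
  edge (22,0)–(22,10): clear
  edge (22,10)–(16,6): clear
  midpoint (23/2,7) outside
  → clear

FREE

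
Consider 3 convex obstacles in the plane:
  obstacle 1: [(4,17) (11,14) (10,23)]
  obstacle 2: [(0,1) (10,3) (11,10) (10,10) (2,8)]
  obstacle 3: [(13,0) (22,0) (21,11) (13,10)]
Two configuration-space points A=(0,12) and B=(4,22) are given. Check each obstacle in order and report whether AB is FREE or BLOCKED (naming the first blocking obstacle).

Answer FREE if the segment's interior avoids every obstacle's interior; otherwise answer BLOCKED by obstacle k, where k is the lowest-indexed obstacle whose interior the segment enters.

FREE

Obstacle 1 [(4,17) (11,14) (10,23)]:
  edge (4,17)–(11,14): clear
  edge (11,14)–(10,23): clear
  edge (10,23)–(4,17): clear
  midpoint (2,17) outside
  → clear
Obstacle 2 [(0,1) (10,3) (11,10) (10,10) (2,8)]:
  edge (0,1)–(10,3): clear
  edge (10,3)–(11,10): clear
  edge (11,10)–(10,10): clear
  edge (10,10)–(2,8): clear
  edge (2,8)–(0,1): clear
  midpoint (2,17) outside
  → clear
Obstacle 3 [(13,0) (22,0) (21,11) (13,10)]:
  edge (13,0)–(22,0): clear
  edge (22,0)–(21,11): clear
  edge (21,11)–(13,10): clear
  edge (13,10)–(13,0): clear
  midpoint (2,17) outside
  → clear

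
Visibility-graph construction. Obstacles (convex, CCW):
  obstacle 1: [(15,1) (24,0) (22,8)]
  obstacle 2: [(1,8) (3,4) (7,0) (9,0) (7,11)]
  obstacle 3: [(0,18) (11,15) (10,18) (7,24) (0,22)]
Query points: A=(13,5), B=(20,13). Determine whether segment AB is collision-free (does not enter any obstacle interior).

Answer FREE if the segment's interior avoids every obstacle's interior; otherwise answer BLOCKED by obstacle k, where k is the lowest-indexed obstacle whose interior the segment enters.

FREE

Obstacle 1 [(15,1) (24,0) (22,8)]:
  edge (15,1)–(24,0): clear
  edge (24,0)–(22,8): clear
  edge (22,8)–(15,1): clear
  midpoint (33/2,9) outside
  → clear
Obstacle 2 [(1,8) (3,4) (7,0) (9,0) (7,11)]:
  edge (1,8)–(3,4): clear
  edge (3,4)–(7,0): clear
  edge (7,0)–(9,0): clear
  edge (9,0)–(7,11): clear
  edge (7,11)–(1,8): clear
  midpoint (33/2,9) outside
  → clear
Obstacle 3 [(0,18) (11,15) (10,18) (7,24) (0,22)]:
  edge (0,18)–(11,15): clear
  edge (11,15)–(10,18): clear
  edge (10,18)–(7,24): clear
  edge (7,24)–(0,22): clear
  edge (0,22)–(0,18): clear
  midpoint (33/2,9) outside
  → clear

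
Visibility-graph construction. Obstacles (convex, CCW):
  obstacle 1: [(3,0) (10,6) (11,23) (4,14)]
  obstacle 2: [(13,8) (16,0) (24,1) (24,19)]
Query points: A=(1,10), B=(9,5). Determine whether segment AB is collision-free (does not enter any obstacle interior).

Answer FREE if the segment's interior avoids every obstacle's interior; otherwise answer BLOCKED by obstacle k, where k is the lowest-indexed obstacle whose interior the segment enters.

Obstacle 1 [(3,0) (10,6) (11,23) (4,14)]:
  edge (3,0)–(10,6): crosses AB
  edge (10,6)–(11,23): clear
  edge (11,23)–(4,14): clear
  edge (4,14)–(3,0): crosses AB
  → BLOCKED
Obstacle 2 [(13,8) (16,0) (24,1) (24,19)]:
  edge (13,8)–(16,0): clear
  edge (16,0)–(24,1): clear
  edge (24,1)–(24,19): clear
  edge (24,19)–(13,8): clear
  midpoint (5,15/2) outside
  → clear

BLOCKED by obstacle 1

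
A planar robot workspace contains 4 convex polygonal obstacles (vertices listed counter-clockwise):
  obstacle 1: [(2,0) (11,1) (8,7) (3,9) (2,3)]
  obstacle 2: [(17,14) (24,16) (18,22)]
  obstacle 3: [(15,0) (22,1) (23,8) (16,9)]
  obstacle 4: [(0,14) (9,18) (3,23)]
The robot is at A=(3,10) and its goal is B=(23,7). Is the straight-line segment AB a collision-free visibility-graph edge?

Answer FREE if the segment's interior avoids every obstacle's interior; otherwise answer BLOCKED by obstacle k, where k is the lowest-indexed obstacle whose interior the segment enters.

Obstacle 1 [(2,0) (11,1) (8,7) (3,9) (2,3)]:
  edge (2,0)–(11,1): clear
  edge (11,1)–(8,7): clear
  edge (8,7)–(3,9): clear
  edge (3,9)–(2,3): clear
  edge (2,3)–(2,0): clear
  midpoint (13,17/2) outside
  → clear
Obstacle 2 [(17,14) (24,16) (18,22)]:
  edge (17,14)–(24,16): clear
  edge (24,16)–(18,22): clear
  edge (18,22)–(17,14): clear
  midpoint (13,17/2) outside
  → clear
Obstacle 3 [(15,0) (22,1) (23,8) (16,9)]:
  edge (15,0)–(22,1): clear
  edge (22,1)–(23,8): crosses AB
  edge (23,8)–(16,9): clear
  edge (16,9)–(15,0): crosses AB
  → BLOCKED
Obstacle 4 [(0,14) (9,18) (3,23)]:
  edge (0,14)–(9,18): clear
  edge (9,18)–(3,23): clear
  edge (3,23)–(0,14): clear
  midpoint (13,17/2) outside
  → clear

BLOCKED by obstacle 3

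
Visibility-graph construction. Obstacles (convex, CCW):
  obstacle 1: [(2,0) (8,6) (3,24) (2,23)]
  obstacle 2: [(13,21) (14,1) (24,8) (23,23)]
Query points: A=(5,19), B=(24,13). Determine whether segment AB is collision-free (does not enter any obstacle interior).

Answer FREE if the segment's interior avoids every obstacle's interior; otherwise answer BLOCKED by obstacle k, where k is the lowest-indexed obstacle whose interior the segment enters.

Obstacle 1 [(2,0) (8,6) (3,24) (2,23)]:
  edge (2,0)–(8,6): clear
  edge (8,6)–(3,24): clear
  edge (3,24)–(2,23): clear
  edge (2,23)–(2,0): clear
  midpoint (29/2,16) outside
  → clear
Obstacle 2 [(13,21) (14,1) (24,8) (23,23)]:
  edge (13,21)–(14,1): crosses AB
  edge (14,1)–(24,8): clear
  edge (24,8)–(23,23): crosses AB
  edge (23,23)–(13,21): clear
  → BLOCKED

BLOCKED by obstacle 2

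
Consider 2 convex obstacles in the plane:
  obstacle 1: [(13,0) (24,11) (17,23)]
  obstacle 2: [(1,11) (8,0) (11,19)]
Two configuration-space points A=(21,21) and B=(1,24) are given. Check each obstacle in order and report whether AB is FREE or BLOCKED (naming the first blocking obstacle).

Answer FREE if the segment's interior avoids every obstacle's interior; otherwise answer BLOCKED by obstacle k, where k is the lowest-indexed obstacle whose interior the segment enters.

Obstacle 1 [(13,0) (24,11) (17,23)]:
  edge (13,0)–(24,11): clear
  edge (24,11)–(17,23): crosses AB
  edge (17,23)–(13,0): crosses AB
  → BLOCKED
Obstacle 2 [(1,11) (8,0) (11,19)]:
  edge (1,11)–(8,0): clear
  edge (8,0)–(11,19): clear
  edge (11,19)–(1,11): clear
  midpoint (11,45/2) outside
  → clear

BLOCKED by obstacle 1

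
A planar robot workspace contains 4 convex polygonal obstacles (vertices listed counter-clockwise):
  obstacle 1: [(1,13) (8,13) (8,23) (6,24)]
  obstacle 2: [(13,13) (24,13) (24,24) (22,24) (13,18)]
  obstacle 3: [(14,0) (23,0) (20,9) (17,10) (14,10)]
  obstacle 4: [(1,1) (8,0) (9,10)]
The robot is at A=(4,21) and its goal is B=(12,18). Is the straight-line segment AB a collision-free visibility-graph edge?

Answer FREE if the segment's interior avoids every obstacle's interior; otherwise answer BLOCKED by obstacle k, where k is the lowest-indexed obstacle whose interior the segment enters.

Obstacle 1 [(1,13) (8,13) (8,23) (6,24)]:
  edge (1,13)–(8,13): clear
  edge (8,13)–(8,23): crosses AB
  edge (8,23)–(6,24): clear
  edge (6,24)–(1,13): crosses AB
  → BLOCKED
Obstacle 2 [(13,13) (24,13) (24,24) (22,24) (13,18)]:
  edge (13,13)–(24,13): clear
  edge (24,13)–(24,24): clear
  edge (24,24)–(22,24): clear
  edge (22,24)–(13,18): clear
  edge (13,18)–(13,13): clear
  midpoint (8,39/2) outside
  → clear
Obstacle 3 [(14,0) (23,0) (20,9) (17,10) (14,10)]:
  edge (14,0)–(23,0): clear
  edge (23,0)–(20,9): clear
  edge (20,9)–(17,10): clear
  edge (17,10)–(14,10): clear
  edge (14,10)–(14,0): clear
  midpoint (8,39/2) outside
  → clear
Obstacle 4 [(1,1) (8,0) (9,10)]:
  edge (1,1)–(8,0): clear
  edge (8,0)–(9,10): clear
  edge (9,10)–(1,1): clear
  midpoint (8,39/2) outside
  → clear

BLOCKED by obstacle 1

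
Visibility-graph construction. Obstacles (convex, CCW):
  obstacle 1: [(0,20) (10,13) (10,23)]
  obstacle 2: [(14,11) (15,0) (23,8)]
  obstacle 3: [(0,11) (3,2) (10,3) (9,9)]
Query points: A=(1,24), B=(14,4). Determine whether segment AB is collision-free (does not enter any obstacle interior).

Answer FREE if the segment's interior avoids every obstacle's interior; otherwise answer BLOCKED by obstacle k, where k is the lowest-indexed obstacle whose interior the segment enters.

BLOCKED by obstacle 1

Obstacle 1 [(0,20) (10,13) (10,23)]:
  edge (0,20)–(10,13): crosses AB
  edge (10,13)–(10,23): clear
  edge (10,23)–(0,20): crosses AB
  → BLOCKED
Obstacle 2 [(14,11) (15,0) (23,8)]:
  edge (14,11)–(15,0): clear
  edge (15,0)–(23,8): clear
  edge (23,8)–(14,11): clear
  midpoint (15/2,14) outside
  → clear
Obstacle 3 [(0,11) (3,2) (10,3) (9,9)]:
  edge (0,11)–(3,2): clear
  edge (3,2)–(10,3): clear
  edge (10,3)–(9,9): clear
  edge (9,9)–(0,11): clear
  midpoint (15/2,14) outside
  → clear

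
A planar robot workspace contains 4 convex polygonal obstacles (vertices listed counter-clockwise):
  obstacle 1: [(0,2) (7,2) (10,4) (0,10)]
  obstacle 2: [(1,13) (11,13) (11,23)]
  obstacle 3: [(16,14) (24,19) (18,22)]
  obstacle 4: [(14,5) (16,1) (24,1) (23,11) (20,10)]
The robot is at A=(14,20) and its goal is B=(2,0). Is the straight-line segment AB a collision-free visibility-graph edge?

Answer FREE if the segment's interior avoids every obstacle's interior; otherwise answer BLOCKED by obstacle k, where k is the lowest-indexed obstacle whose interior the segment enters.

Obstacle 1 [(0,2) (7,2) (10,4) (0,10)]:
  edge (0,2)–(7,2): crosses AB
  edge (7,2)–(10,4): clear
  edge (10,4)–(0,10): crosses AB
  edge (0,10)–(0,2): clear
  → BLOCKED
Obstacle 2 [(1,13) (11,13) (11,23)]:
  edge (1,13)–(11,13): crosses AB
  edge (11,13)–(11,23): crosses AB
  edge (11,23)–(1,13): clear
  → BLOCKED
Obstacle 3 [(16,14) (24,19) (18,22)]:
  edge (16,14)–(24,19): clear
  edge (24,19)–(18,22): clear
  edge (18,22)–(16,14): clear
  midpoint (8,10) outside
  → clear
Obstacle 4 [(14,5) (16,1) (24,1) (23,11) (20,10)]:
  edge (14,5)–(16,1): clear
  edge (16,1)–(24,1): clear
  edge (24,1)–(23,11): clear
  edge (23,11)–(20,10): clear
  edge (20,10)–(14,5): clear
  midpoint (8,10) outside
  → clear

BLOCKED by obstacle 1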